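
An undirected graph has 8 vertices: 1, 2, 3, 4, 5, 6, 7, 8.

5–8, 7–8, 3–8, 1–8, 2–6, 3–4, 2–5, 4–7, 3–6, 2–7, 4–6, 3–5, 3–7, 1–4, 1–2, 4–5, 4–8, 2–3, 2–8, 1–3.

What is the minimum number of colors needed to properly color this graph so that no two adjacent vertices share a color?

4

2, 3, 5, 8 are pairwise adjacent (a clique of size 4), so at least 4 colors are needed.
4 colors suffice: color red → {3}; color blue → {2, 4}; color green → {6, 8}; color yellow → {1, 5, 7}. Each edge has distinct colors on its endpoints.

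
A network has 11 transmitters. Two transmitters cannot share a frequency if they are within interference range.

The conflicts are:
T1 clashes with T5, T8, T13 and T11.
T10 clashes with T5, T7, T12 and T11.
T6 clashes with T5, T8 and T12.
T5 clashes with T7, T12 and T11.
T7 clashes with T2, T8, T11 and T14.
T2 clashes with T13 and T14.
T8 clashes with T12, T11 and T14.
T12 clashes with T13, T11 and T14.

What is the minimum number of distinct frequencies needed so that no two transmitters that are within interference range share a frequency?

4

T10, T5, T7, T11 pairwise conflict, so at least 4 frequencies are needed.
4 frequencies suffice: frequency 1 → {T1, T7, T12}; frequency 2 → {T5, T2, T8}; frequency 3 → {T6, T13, T11, T14}; frequency 4 → {T10}. Every pair that conflicts lands in different frequencies.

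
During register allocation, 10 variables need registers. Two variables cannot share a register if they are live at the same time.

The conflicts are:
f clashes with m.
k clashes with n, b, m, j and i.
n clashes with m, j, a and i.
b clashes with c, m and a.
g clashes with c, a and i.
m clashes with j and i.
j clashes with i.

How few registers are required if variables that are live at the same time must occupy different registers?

5

k, n, m, j, i are mutually in conflict, so at least 5 registers are needed.
5 registers suffice: register 1 → {c, m, a}; register 2 → {f, k, g}; register 3 → {b, i}; register 4 → {n}; register 5 → {j}. Every pair that conflicts lands in different registers.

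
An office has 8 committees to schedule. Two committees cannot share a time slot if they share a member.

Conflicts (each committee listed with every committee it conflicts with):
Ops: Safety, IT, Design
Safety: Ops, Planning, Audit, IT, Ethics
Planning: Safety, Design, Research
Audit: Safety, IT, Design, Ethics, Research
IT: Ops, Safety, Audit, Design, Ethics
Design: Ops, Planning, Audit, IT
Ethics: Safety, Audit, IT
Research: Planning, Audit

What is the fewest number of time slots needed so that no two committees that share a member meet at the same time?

4

Safety, Audit, IT, Ethics pairwise conflict, so at least 4 time slots are needed.
Using 4 time slots: Ops=1, Safety=3, Planning=1, Audit=1, IT=2, Design=3, Ethics=4, Research=2. Each listed conflict is separated.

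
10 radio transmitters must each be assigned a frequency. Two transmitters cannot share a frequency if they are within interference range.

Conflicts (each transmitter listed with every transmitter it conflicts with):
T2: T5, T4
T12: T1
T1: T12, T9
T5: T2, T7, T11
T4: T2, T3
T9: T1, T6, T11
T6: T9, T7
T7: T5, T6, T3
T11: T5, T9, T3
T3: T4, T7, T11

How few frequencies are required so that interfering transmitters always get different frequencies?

The cycle T7-T6-T9-T11-T3-T7 has odd length 5, so it cannot be 2-colored; at least 3 frequencies are needed.
Using 3 frequencies: T2=3, T12=1, T1=2, T5=1, T4=2, T9=1, T6=3, T7=2, T11=2, T3=1. Every pair that conflicts lands in different frequencies.

3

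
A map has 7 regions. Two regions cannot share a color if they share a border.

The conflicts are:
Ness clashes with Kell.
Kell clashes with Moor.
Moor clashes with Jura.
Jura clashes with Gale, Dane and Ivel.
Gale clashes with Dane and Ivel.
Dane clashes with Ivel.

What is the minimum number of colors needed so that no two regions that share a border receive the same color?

4

Jura, Gale, Dane, Ivel are mutually in conflict, so at least 4 colors are needed.
4 colors suffice: color 1 → {Kell, Jura}; color 2 → {Ness, Moor, Ivel}; color 3 → {Dane}; color 4 → {Gale}. Every pair that conflicts lands in different colors.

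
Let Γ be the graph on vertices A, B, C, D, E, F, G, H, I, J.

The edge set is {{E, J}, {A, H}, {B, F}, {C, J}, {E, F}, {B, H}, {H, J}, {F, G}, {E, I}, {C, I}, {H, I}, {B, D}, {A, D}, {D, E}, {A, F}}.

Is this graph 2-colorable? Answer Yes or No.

The cycle E-D-B-H-I-E has odd length 5, so it cannot be 2-colored; at least 3 colors are needed.
So 2 colors are not enough.

No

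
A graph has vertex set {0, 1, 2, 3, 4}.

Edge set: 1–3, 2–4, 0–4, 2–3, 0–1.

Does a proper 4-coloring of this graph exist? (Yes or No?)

The chromatic number is 3. The cycle 0-4-2-3-1-0 has odd length 5, so it cannot be 2-colored; at least 3 colors are needed.
3 colors suffice: color a → {0, 2}; color b → {3, 4}; color c → {1}.
Since 4 ≥ 3, a proper 4-coloring certainly exists.

Yes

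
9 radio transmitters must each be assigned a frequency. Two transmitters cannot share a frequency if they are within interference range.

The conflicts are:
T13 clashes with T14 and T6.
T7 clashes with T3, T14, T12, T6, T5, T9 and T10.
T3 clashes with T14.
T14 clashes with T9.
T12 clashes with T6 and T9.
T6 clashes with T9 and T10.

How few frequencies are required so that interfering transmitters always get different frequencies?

T7, T12, T6, T9 pairwise conflict, so at least 4 frequencies are needed.
4 frequencies suffice: frequency 1 → {T13, T7}; frequency 2 → {T14, T6, T5}; frequency 3 → {T3, T9, T10}; frequency 4 → {T12}. Each listed conflict is separated.

4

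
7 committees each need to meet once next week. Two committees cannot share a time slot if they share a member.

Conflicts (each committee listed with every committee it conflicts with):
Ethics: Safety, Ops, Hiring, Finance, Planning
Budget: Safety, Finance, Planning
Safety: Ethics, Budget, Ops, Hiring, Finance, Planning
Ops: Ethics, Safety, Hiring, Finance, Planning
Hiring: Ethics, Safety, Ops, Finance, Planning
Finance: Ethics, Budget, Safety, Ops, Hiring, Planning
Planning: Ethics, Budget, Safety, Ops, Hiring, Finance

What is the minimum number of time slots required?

Ethics, Safety, Ops, Hiring, Finance, Planning are mutually in conflict, so at least 6 time slots are needed.
6 time slots suffice: Ethics=4, Budget=4, Safety=3, Ops=6, Hiring=5, Finance=1, Planning=2. Each listed conflict is separated.

6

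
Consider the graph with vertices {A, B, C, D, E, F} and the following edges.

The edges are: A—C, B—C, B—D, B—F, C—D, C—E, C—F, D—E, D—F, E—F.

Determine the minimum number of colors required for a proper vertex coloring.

B, C, D, F are mutually adjacent (a clique of size 4), so at least 4 colors are needed.
A valid assignment using 4 colors: A=2, B=4, C=1, D=2, E=4, F=3. No two adjacent vertices share a color.

4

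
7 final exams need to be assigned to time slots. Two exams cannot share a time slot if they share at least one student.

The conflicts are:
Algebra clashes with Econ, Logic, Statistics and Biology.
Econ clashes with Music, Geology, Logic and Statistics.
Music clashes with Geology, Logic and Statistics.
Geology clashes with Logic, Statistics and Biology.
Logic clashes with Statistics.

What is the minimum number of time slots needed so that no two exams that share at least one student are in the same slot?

Econ, Music, Geology, Logic, Statistics are mutually in conflict, so at least 5 time slots are needed.
5 time slots suffice: time slot 1 → {Algebra, Geology}; time slot 2 → {Econ, Biology}; time slot 3 → {Statistics}; time slot 4 → {Logic}; time slot 5 → {Music}. Each listed conflict is separated.

5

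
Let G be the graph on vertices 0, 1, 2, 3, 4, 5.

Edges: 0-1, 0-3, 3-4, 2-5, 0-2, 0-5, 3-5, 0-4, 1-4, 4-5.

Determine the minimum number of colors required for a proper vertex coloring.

4

0, 3, 4, 5 are mutually adjacent (a clique of size 4), so at least 4 colors are needed.
4 colors suffice: 0=red, 1=green, 2=blue, 3=yellow, 4=blue, 5=green. No two adjacent vertices share a color.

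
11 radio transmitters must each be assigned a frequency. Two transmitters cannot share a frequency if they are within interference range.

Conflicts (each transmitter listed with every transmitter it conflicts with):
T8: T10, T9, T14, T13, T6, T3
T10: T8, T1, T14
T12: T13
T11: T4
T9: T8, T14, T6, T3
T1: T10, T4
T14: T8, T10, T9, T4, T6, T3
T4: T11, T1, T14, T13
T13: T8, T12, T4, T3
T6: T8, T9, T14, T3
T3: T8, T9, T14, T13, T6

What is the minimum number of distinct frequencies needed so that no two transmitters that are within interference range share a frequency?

5

T8, T9, T14, T6, T3 all conflict with each other, so at least 5 frequencies are needed.
Using 5 frequencies: T8=2, T10=3, T12=2, T11=1, T9=4, T1=1, T14=1, T4=2, T13=1, T6=5, T3=3. Every pair that conflicts lands in different frequencies.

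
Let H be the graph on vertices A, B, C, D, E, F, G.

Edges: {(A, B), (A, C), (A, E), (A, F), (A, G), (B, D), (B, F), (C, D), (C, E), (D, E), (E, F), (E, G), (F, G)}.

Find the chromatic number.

4

A, E, F, G are pairwise adjacent (a clique of size 4), so at least 4 colors are needed.
4 colors suffice: color red → {B, E}; color blue → {A, D}; color green → {C, F}; color yellow → {G}. Each edge has distinct colors on its endpoints.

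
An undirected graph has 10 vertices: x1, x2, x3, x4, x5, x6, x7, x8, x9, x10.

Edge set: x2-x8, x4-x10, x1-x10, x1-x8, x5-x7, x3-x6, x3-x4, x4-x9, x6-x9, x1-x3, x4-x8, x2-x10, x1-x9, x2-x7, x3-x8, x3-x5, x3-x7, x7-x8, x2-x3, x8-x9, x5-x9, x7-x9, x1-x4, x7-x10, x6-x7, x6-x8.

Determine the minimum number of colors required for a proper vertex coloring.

x3, x6, x7, x8 are pairwise adjacent (a clique of size 4), so at least 4 colors are needed.
4 colors suffice: color 1 → {x3, x9, x10}; color 2 → {x1, x7}; color 3 → {x5, x8}; color 4 → {x2, x4, x6}. Every edge joins two different colors.

4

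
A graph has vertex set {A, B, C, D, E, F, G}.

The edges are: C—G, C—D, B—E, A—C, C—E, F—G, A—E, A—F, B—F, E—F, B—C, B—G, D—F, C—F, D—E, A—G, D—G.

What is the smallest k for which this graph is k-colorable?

B, C, F, G are mutually adjacent (a clique of size 4), so at least 4 colors are needed.
One proper 4-coloring: A=4, B=4, C=1, D=4, E=3, F=2, G=3. Each edge has distinct colors on its endpoints.

4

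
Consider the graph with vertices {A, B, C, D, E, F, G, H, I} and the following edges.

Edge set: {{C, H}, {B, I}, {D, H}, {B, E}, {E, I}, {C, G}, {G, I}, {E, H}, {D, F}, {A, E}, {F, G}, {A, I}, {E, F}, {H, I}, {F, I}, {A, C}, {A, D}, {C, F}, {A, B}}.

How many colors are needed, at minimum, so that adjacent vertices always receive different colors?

A, B, E, I are pairwise adjacent (a clique of size 4), so at least 4 colors are needed.
4 colors suffice: color 1 → {C, D, I}; color 2 → {E, G}; color 3 → {A, F, H}; color 4 → {B}. Every edge joins two different colors.

4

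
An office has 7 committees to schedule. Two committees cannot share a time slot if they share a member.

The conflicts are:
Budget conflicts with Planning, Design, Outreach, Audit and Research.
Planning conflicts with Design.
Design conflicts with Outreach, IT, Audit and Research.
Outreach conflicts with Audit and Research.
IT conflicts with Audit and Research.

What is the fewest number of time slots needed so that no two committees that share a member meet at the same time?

Budget, Design, Outreach, Research pairwise conflict, so at least 4 time slots are needed.
4 time slots suffice: time slot 1 → {Design}; time slot 2 → {Budget, IT}; time slot 3 → {Planning, Audit, Research}; time slot 4 → {Outreach}. No two conflicting committees share a time slot.

4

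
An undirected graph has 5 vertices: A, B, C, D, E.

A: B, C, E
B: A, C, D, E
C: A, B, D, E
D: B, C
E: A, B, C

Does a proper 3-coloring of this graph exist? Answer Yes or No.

No

A, B, C, E are pairwise adjacent (a clique of size 4), so at least 4 colors are needed.
So 3 colors are not enough.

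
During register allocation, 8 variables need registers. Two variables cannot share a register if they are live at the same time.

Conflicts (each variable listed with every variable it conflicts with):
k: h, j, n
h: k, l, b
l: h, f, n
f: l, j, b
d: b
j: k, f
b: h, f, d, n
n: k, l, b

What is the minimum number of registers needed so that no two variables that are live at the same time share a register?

3

The cycle l-n-k-j-f-l has odd length 5, so it cannot be 2-colored; at least 3 registers are needed.
A valid assignment using 3 registers: k=1, h=2, l=1, f=2, d=2, j=3, b=1, n=2. No two conflicting variables share a register.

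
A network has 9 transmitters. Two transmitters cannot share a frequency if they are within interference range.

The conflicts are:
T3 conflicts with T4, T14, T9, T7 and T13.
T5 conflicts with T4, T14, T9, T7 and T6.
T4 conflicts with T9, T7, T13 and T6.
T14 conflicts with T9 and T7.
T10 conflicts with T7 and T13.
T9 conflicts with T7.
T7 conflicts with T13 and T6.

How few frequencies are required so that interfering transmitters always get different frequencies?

4

T3, T4, T9, T7 are mutually in conflict, so at least 4 frequencies are needed.
A valid assignment using 4 frequencies: T3=3, T5=3, T4=2, T14=2, T10=2, T9=4, T7=1, T13=4, T6=4. Every pair that conflicts lands in different frequencies.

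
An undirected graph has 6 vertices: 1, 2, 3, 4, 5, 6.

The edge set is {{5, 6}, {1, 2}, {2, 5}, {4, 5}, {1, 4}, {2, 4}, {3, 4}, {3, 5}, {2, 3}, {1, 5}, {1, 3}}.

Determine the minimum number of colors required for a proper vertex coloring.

5

1, 2, 3, 4, 5 are pairwise adjacent (a clique of size 5), so at least 5 colors are needed.
5 colors suffice: 1=e, 2=b, 3=c, 4=d, 5=a, 6=b. Each edge has distinct colors on its endpoints.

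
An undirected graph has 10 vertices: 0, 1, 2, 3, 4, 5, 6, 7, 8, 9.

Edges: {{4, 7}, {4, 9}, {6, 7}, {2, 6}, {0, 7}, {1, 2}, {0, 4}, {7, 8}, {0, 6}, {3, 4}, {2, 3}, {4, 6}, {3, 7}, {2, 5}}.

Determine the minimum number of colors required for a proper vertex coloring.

0, 4, 6, 7 are pairwise adjacent (a clique of size 4), so at least 4 colors are needed.
A valid assignment using 4 colors: 0=yellow, 1=blue, 2=red, 3=green, 4=blue, 5=blue, 6=green, 7=red, 8=blue, 9=red. Each edge has distinct colors on its endpoints.

4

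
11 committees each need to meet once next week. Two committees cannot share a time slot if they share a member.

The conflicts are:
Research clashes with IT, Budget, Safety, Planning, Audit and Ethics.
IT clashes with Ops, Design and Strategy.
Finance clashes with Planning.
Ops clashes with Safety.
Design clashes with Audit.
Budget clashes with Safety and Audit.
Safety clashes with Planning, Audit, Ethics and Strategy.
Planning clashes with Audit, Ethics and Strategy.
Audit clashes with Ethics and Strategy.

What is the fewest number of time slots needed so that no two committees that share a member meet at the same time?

Research, Safety, Planning, Audit, Ethics all conflict with each other, so at least 5 time slots are needed.
5 time slots suffice: time slot 1 → {IT, Finance, Audit}; time slot 2 → {Design, Safety}; time slot 3 → {Ops, Budget, Planning}; time slot 4 → {Research, Strategy}; time slot 5 → {Ethics}. No two conflicting committees share a time slot.

5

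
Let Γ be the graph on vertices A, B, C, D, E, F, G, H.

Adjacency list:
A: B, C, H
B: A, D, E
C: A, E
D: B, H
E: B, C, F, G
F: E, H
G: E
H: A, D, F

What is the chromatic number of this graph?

The cycle E-B-D-H-F-E has odd length 5, so it cannot be 2-colored; at least 3 colors are needed.
A valid assignment using 3 colors: A=1, B=2, C=2, D=1, E=1, F=3, G=2, H=2. Every edge joins two different colors.

3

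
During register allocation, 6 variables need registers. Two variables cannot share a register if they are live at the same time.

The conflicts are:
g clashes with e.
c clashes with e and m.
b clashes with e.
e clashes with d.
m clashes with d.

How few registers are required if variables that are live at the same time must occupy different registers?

g and e conflict, so at least 2 registers are needed.
2 registers suffice: g=2, c=2, b=2, e=1, m=1, d=2. Each listed conflict is separated.

2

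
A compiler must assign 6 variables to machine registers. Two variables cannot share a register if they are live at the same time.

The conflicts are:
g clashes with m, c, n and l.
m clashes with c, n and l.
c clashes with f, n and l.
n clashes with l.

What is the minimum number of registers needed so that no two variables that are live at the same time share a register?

g, m, c, n, l are mutually in conflict, so at least 5 registers are needed.
Using 5 registers: g=3, m=2, c=1, f=2, n=5, l=4. Every pair that conflicts lands in different registers.

5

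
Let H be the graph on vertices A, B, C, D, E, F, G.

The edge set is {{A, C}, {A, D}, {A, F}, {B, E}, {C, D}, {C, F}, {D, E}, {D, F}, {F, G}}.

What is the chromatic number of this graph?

4

A, C, D, F form a clique, so at least 4 colors are needed.
4 colors suffice: color 1 → {B, D, G}; color 2 → {E, F}; color 3 → {A}; color 4 → {C}. Every edge joins two different colors.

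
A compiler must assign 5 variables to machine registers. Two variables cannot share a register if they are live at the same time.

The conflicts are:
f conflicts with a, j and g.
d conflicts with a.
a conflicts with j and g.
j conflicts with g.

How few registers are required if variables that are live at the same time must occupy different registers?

4

f, a, j, g are mutually in conflict, so at least 4 registers are needed.
4 registers suffice: register 1 → {a}; register 2 → {d, j}; register 3 → {g}; register 4 → {f}. No two conflicting variables share a register.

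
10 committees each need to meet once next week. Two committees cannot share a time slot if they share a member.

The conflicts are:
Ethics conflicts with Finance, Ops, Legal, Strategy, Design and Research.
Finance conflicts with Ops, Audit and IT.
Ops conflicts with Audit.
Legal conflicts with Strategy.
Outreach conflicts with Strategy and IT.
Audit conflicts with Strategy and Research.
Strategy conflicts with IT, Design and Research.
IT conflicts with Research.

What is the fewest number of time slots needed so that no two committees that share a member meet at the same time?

Finance, Ops, Audit all conflict with each other, so at least 3 time slots are needed.
Using 3 time slots: Ethics=2, Finance=1, Ops=3, Legal=3, Outreach=3, Audit=2, Strategy=1, IT=2, Design=3, Research=3. Each listed conflict is separated.

3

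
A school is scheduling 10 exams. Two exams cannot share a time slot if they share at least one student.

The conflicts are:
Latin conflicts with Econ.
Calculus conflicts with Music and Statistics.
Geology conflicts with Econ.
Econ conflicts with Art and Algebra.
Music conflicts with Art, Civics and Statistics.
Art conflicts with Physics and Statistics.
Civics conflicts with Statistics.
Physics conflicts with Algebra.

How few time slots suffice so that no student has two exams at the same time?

Music, Art, Statistics are mutually in conflict, so at least 3 time slots are needed.
Using 3 time slots: Latin=2, Calculus=2, Geology=2, Econ=1, Music=3, Art=2, Civics=2, Physics=1, Statistics=1, Algebra=2. Every pair that conflicts lands in different time slots.

3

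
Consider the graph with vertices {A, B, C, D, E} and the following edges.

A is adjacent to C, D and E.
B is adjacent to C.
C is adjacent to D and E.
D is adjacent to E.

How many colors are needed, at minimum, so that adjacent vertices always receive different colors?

A, C, D, E form a clique, so at least 4 colors are needed.
4 colors suffice: color red → {C}; color blue → {B, D}; color green → {E}; color yellow → {A}. No two adjacent vertices share a color.

4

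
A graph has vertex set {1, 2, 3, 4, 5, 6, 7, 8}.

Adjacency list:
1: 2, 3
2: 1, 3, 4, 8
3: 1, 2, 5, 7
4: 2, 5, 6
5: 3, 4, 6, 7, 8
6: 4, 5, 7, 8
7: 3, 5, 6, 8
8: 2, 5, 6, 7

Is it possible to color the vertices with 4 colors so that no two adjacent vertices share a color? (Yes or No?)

Yes

The chromatic number is 4. 5, 6, 7, 8 are mutually adjacent (a clique of size 4), so at least 4 colors are needed.
4 colors suffice: color red → {2, 5}; color blue → {3, 6}; color green → {1, 4, 8}; color yellow → {7}.
That is already a proper 4-coloring.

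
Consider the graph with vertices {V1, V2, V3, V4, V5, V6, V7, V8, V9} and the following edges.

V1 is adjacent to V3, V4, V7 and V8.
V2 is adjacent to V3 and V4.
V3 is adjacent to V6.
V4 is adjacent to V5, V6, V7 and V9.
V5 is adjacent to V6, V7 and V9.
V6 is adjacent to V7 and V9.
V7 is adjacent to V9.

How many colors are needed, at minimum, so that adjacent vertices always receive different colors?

V4, V5, V6, V7, V9 form a clique, so at least 5 colors are needed.
5 colors suffice: color R → {V3, V4, V8}; color B → {V1, V2, V6}; color G → {V7}; color Y → {V9}; color P → {V5}. Each edge has distinct colors on its endpoints.

5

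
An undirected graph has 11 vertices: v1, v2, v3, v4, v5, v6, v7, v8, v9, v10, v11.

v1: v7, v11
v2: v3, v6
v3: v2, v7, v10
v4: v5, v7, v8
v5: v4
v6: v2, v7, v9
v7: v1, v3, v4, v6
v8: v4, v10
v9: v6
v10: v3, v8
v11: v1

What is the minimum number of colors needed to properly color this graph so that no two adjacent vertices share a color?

3

The cycle v7-v3-v10-v8-v4-v7 has odd length 5, so it cannot be 2-colored; at least 3 colors are needed.
3 colors suffice: color red → {v2, v5, v7, v9, v10, v11}; color blue → {v1, v3, v4, v6}; color green → {v8}. Each edge has distinct colors on its endpoints.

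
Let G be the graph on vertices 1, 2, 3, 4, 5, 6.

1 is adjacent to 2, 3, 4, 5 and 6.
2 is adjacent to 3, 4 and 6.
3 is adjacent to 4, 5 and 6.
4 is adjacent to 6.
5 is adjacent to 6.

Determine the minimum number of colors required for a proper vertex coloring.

5

1, 2, 3, 4, 6 form a clique, so at least 5 colors are needed.
One proper 5-coloring: 1=a, 2=d, 3=b, 4=e, 5=d, 6=c. Each edge has distinct colors on its endpoints.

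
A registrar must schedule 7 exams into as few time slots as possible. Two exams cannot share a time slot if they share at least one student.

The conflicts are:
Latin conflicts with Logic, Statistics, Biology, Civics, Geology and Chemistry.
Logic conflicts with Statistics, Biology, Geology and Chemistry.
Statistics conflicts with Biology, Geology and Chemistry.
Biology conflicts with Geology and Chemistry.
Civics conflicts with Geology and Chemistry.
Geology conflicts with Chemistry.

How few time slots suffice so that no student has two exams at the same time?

6

Latin, Logic, Statistics, Biology, Geology, Chemistry pairwise conflict, so at least 6 time slots are needed.
6 time slots suffice: time slot 1 → {Geology}; time slot 2 → {Latin}; time slot 3 → {Chemistry}; time slot 4 → {Biology, Civics}; time slot 5 → {Statistics}; time slot 6 → {Logic}. Each listed conflict is separated.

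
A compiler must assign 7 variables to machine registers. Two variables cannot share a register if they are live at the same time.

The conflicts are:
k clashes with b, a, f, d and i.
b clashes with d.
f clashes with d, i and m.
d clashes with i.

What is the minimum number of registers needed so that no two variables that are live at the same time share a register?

4

k, f, d, i pairwise conflict, so at least 4 registers are needed.
4 registers suffice: register 1 → {k, m}; register 2 → {b, a, f}; register 3 → {d}; register 4 → {i}. Each listed conflict is separated.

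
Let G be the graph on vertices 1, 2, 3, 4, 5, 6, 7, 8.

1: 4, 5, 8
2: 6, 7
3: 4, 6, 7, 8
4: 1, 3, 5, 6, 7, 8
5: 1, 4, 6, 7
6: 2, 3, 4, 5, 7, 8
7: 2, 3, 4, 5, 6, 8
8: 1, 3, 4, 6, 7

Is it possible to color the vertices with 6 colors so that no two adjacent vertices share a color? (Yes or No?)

Yes

The chromatic number is 5. 3, 4, 6, 7, 8 are pairwise adjacent (a clique of size 5), so at least 5 colors are needed.
One proper 5-coloring: 1=a, 2=c, 3=e, 4=c, 5=d, 6=b, 7=a, 8=d.
Since 6 ≥ 5, a proper 6-coloring certainly exists.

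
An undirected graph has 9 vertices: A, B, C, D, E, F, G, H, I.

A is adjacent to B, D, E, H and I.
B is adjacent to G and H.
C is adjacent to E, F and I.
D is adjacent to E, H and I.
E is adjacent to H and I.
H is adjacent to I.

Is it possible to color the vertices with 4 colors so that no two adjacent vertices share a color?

A, D, E, H, I form a clique, so at least 5 colors are needed.
So 4 colors are not enough.

No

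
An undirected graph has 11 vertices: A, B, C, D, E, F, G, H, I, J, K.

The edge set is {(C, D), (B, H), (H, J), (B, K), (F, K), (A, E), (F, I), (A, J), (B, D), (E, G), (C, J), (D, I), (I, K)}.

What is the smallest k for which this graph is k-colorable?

F, I, K are mutually adjacent, so at least 3 colors are needed.
3 colors suffice: color 1 → {D, E, J, K}; color 2 → {A, B, C, G, I}; color 3 → {F, H}. No two adjacent vertices share a color.

3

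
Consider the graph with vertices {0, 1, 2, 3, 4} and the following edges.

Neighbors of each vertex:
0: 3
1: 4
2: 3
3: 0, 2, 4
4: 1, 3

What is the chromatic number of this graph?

2

3 and 4 are adjacent, so at least 2 colors are needed.
2 colors suffice: 0=b, 1=a, 2=b, 3=a, 4=b. Every edge joins two different colors.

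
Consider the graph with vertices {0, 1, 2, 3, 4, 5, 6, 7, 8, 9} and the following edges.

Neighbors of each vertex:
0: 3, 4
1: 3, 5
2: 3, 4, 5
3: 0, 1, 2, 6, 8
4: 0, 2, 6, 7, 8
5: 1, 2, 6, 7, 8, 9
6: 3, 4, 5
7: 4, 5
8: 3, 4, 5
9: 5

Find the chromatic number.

2

5 and 9 are adjacent, so at least 2 colors are needed.
2 colors suffice: color a → {3, 4, 5}; color b → {0, 1, 2, 6, 7, 8, 9}. No two adjacent vertices share a color.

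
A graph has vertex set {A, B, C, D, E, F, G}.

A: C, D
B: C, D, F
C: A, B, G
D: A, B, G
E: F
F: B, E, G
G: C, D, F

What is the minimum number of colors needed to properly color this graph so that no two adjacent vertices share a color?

2

F and G are adjacent, so at least 2 colors are needed.
One proper 2-coloring: A=1, B=1, C=2, D=2, E=1, F=2, G=1. Every edge joins two different colors.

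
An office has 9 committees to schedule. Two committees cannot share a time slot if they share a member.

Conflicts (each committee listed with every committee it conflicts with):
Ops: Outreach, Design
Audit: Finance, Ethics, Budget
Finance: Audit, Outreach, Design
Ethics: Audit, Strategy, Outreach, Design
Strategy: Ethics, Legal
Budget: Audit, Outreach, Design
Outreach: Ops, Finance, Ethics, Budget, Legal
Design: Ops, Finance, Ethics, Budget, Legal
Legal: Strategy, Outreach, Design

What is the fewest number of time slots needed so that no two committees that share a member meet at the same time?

Finance and Design conflict, so at least 2 time slots are needed.
2 time slots suffice: time slot 1 → {Audit, Strategy, Outreach, Design}; time slot 2 → {Ops, Finance, Ethics, Budget, Legal}. Every pair that conflicts lands in different time slots.

2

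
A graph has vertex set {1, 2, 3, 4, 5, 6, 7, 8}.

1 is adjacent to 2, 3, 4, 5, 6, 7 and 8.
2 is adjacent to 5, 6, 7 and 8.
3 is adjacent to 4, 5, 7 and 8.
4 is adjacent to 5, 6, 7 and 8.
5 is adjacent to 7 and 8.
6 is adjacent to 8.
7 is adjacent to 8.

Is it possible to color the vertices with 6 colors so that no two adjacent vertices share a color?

Yes

The chromatic number is 6. 1, 3, 4, 5, 7, 8 are mutually adjacent (a clique of size 6), so at least 6 colors are needed.
6 colors suffice: color red → {8}; color blue → {1}; color green → {6, 7}; color yellow → {5}; color purple → {2, 4}; color orange → {3}.
That is already a proper 6-coloring.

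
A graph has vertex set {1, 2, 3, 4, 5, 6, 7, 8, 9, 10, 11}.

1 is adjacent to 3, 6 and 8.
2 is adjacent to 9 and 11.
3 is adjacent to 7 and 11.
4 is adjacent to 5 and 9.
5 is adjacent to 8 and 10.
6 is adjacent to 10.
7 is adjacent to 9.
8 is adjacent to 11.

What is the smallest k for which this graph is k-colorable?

The cycle 1-8-5-10-6-1 has odd length 5, so it cannot be 2-colored; at least 3 colors are needed.
One proper 3-coloring: 1=a, 2=b, 3=b, 4=b, 5=a, 6=c, 7=c, 8=b, 9=a, 10=b, 11=a. Each edge has distinct colors on its endpoints.

3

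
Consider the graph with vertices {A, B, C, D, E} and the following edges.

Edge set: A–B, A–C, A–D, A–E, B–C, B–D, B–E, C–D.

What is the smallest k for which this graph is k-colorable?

4

A, B, C, D are mutually adjacent (a clique of size 4), so at least 4 colors are needed.
4 colors suffice: A=1, B=2, C=4, D=3, E=3. Every edge joins two different colors.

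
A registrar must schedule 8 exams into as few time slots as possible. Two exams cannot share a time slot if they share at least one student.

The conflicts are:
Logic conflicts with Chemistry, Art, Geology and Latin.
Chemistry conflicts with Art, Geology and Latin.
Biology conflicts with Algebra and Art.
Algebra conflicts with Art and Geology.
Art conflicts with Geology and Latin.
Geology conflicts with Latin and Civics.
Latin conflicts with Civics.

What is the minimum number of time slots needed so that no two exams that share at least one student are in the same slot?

Logic, Chemistry, Art, Geology, Latin pairwise conflict, so at least 5 time slots are needed.
5 time slots suffice: Logic=5, Chemistry=4, Biology=1, Algebra=3, Art=2, Geology=1, Latin=3, Civics=2. Each listed conflict is separated.

5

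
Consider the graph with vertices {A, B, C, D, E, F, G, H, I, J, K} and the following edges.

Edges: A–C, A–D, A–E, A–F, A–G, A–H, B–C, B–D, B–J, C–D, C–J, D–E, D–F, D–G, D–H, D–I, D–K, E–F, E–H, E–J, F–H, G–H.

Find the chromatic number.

A, D, E, F, H are pairwise adjacent (a clique of size 5), so at least 5 colors are needed.
A valid assignment using 5 colors: A=2, B=2, C=3, D=1, E=4, F=5, G=4, H=3, I=2, J=1, K=2. Every edge joins two different colors.

5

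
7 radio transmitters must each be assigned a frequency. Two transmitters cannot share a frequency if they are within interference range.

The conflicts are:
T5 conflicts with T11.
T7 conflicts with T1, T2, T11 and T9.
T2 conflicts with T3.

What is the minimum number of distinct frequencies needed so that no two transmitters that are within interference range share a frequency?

T7 and T2 conflict, so at least 2 frequencies are needed.
Using 2 frequencies: T5=1, T7=1, T1=2, T2=2, T3=1, T11=2, T9=2. Each listed conflict is separated.

2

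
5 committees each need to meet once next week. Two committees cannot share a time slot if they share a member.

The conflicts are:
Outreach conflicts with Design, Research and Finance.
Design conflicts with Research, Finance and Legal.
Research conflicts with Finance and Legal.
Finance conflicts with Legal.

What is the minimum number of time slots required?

Outreach, Design, Research, Finance all conflict with each other, so at least 4 time slots are needed.
Using 4 time slots: Outreach=4, Design=3, Research=2, Finance=1, Legal=4. Each listed conflict is separated.

4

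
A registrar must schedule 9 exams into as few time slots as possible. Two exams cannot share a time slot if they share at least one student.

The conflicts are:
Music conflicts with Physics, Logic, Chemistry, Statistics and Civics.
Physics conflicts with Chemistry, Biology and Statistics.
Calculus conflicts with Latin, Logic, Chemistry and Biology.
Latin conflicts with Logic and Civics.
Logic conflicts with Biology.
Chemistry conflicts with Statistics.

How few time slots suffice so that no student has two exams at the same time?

4

Music, Physics, Chemistry, Statistics are mutually in conflict, so at least 4 time slots are needed.
4 time slots suffice: time slot 1 → {Music, Calculus}; time slot 2 → {Physics, Logic, Civics}; time slot 3 → {Latin, Chemistry, Biology}; time slot 4 → {Statistics}. No two conflicting exams share a time slot.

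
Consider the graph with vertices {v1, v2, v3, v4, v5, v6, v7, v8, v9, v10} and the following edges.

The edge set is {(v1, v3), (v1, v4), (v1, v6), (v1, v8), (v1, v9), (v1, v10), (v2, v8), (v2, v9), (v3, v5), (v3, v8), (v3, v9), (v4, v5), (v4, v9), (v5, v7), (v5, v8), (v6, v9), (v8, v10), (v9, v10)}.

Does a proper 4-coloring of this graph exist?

Yes

The chromatic number is 3. v3, v5, v8 are mutually adjacent, so at least 3 colors are needed.
3 colors suffice: color 1 → {v7, v8, v9}; color 2 → {v1, v2, v5}; color 3 → {v3, v4, v6, v10}.
Since 4 ≥ 3, a proper 4-coloring certainly exists.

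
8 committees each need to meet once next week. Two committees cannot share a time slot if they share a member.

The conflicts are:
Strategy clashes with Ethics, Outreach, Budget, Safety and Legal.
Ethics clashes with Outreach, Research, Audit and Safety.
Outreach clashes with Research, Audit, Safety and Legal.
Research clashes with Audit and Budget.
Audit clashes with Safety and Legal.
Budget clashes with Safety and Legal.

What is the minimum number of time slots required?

Ethics, Outreach, Research, Audit pairwise conflict, so at least 4 time slots are needed.
4 time slots suffice: time slot 1 → {Outreach, Budget}; time slot 2 → {Ethics, Legal}; time slot 3 → {Strategy, Audit}; time slot 4 → {Research, Safety}. Each listed conflict is separated.

4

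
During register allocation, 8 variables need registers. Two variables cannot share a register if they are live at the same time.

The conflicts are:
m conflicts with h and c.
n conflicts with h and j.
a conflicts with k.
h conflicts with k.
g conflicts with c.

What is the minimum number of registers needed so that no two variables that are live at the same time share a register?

m and c conflict, so at least 2 registers are needed.
A valid assignment using 2 registers: m=2, n=2, a=1, h=1, k=2, g=2, j=1, c=1. Every pair that conflicts lands in different registers.

2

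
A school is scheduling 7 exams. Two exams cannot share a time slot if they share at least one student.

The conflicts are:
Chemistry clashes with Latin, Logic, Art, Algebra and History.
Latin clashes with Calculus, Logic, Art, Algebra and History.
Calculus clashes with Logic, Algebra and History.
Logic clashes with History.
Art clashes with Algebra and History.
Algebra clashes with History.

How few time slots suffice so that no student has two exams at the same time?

Chemistry, Latin, Art, Algebra, History all conflict with each other, so at least 5 time slots are needed.
5 time slots suffice: time slot 1 → {History}; time slot 2 → {Latin}; time slot 3 → {Chemistry, Calculus}; time slot 4 → {Logic, Algebra}; time slot 5 → {Art}. No two conflicting exams share a time slot.

5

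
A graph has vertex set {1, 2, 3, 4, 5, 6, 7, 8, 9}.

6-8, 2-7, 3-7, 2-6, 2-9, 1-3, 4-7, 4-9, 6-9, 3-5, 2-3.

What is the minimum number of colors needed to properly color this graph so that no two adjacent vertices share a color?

3

2, 3, 7 are mutually adjacent, so at least 3 colors are needed.
3 colors suffice: 1=blue, 2=blue, 3=red, 4=blue, 5=blue, 6=green, 7=green, 8=red, 9=red. Every edge joins two different colors.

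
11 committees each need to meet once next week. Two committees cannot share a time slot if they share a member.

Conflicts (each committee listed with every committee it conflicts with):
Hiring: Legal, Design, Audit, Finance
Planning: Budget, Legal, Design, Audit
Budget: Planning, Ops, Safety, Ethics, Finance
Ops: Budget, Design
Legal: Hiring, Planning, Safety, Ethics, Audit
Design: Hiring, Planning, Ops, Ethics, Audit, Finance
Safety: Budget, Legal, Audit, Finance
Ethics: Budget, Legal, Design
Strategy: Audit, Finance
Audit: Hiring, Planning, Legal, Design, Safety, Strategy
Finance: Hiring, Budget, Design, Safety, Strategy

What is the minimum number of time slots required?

Legal, Safety, Audit all conflict with each other, so at least 3 time slots are needed.
Using 3 time slots: Hiring=3, Planning=3, Budget=1, Ops=2, Legal=1, Design=1, Safety=3, Ethics=2, Strategy=1, Audit=2, Finance=2. No two conflicting committees share a time slot.

3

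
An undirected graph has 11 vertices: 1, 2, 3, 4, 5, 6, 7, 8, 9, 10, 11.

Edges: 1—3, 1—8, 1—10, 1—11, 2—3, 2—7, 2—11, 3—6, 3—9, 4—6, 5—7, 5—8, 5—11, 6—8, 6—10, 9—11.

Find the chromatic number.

2

3 and 9 are adjacent, so at least 2 colors are needed.
One proper 2-coloring: 1=red, 2=red, 3=blue, 4=blue, 5=red, 6=red, 7=blue, 8=blue, 9=red, 10=blue, 11=blue. Every edge joins two different colors.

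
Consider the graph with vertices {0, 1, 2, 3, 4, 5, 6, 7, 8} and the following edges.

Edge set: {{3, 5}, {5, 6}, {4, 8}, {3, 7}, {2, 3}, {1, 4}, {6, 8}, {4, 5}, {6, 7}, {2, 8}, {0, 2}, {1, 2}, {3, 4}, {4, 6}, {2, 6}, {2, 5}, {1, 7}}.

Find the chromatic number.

2, 5, 6 are pairwise adjacent, so at least 3 colors are needed.
3 colors suffice: color a → {2, 4, 7}; color b → {0, 1, 3, 6}; color c → {5, 8}. Every edge joins two different colors.

3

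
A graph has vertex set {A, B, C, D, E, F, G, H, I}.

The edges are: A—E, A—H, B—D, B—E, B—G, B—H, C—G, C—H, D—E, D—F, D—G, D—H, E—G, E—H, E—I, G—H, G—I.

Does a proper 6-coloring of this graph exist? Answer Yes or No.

The chromatic number is 5. B, D, E, G, H form a clique, so at least 5 colors are needed.
5 colors suffice: color 1 → {C, E, F}; color 2 → {A, G}; color 3 → {H, I}; color 4 → {D}; color 5 → {B}.
Since 6 ≥ 5, a proper 6-coloring certainly exists.

Yes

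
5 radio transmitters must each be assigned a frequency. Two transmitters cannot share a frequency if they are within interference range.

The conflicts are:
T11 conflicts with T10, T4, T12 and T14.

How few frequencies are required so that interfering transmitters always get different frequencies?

2

T11 and T4 conflict, so at least 2 frequencies are needed.
2 frequencies suffice: frequency 1 → {T11}; frequency 2 → {T10, T4, T12, T14}. Every pair that conflicts lands in different frequencies.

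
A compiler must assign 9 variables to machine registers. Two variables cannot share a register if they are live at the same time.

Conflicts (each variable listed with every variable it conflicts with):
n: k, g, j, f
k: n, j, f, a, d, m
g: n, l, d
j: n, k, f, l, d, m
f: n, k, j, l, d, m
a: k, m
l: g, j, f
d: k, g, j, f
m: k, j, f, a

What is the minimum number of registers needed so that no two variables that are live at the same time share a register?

n, k, j, f pairwise conflict, so at least 4 registers are needed.
A valid assignment using 4 registers: n=4, k=2, g=1, j=1, f=3, a=1, l=2, d=4, m=4. Every pair that conflicts lands in different registers.

4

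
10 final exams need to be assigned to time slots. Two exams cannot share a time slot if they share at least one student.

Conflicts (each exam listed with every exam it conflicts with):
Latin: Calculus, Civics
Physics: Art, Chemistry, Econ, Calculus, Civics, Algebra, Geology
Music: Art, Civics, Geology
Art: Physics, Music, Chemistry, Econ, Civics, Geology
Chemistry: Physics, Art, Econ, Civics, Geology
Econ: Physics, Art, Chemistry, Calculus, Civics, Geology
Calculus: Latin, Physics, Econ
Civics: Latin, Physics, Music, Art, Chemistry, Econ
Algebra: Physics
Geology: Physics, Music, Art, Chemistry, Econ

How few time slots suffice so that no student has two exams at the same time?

Physics, Art, Chemistry, Econ, Civics pairwise conflict, so at least 5 time slots are needed.
5 time slots suffice: time slot 1 → {Latin, Physics, Music}; time slot 2 → {Calculus, Civics, Algebra, Geology}; time slot 3 → {Art}; time slot 4 → {Econ}; time slot 5 → {Chemistry}. No two conflicting exams share a time slot.

5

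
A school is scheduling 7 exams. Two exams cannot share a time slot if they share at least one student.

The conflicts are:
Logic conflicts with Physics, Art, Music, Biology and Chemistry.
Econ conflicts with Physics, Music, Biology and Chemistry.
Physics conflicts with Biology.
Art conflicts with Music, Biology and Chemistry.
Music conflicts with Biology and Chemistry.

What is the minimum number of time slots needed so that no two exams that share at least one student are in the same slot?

Logic, Art, Music, Biology all conflict with each other, so at least 4 time slots are needed.
4 time slots suffice: time slot 1 → {Biology, Chemistry}; time slot 2 → {Logic, Econ}; time slot 3 → {Physics, Music}; time slot 4 → {Art}. Every pair that conflicts lands in different time slots.

4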